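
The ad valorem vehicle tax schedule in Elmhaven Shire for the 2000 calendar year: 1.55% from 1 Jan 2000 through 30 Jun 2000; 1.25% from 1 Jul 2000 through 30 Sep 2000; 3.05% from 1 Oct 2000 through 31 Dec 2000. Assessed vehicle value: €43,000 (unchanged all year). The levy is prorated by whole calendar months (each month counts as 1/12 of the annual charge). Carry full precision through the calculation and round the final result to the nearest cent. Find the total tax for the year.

1 Jan – 30 Jun 2000: 6 months at 1.55% → €43,000 × 1.55% × 6/12 = €333.2500
1 Jul – 30 Sep 2000: 3 months at 1.25% → €43,000 × 1.25% × 3/12 = €134.3750
1 Oct – 31 Dec 2000: 3 months at 3.05% → €43,000 × 3.05% × 3/12 = €327.8750
Total = €795.5000

€795.50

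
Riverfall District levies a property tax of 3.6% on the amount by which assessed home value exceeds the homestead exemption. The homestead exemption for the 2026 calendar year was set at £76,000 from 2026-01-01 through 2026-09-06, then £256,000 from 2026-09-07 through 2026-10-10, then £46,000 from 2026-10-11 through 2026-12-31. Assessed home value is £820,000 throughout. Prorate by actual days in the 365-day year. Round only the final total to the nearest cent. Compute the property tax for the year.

2026-01-01 to 2026-09-06: 249 days, exemption £76,000 → (£820,000 − £76,000) × 3.6% × 249/365 = £18,271.8247
2026-09-07 to 2026-10-10: 34 days, exemption £256,000 → (£820,000 − £256,000) × 3.6% × 34/365 = £1,891.3315
2026-10-11 to 2026-12-31: 82 days, exemption £46,000 → (£820,000 − £46,000) × 3.6% × 82/365 = £6,259.8575
Total = £26,423.0137

£26,423.01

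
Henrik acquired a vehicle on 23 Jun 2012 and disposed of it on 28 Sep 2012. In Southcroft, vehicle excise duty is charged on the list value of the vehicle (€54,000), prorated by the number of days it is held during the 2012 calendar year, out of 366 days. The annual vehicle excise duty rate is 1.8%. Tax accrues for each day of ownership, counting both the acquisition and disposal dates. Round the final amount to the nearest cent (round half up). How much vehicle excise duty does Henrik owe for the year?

€260.26

Days held (23 Jun – 28 Sep 2012): 98 out of 366
Tax = €54,000 × 1.8% × 98/366 = €260.2623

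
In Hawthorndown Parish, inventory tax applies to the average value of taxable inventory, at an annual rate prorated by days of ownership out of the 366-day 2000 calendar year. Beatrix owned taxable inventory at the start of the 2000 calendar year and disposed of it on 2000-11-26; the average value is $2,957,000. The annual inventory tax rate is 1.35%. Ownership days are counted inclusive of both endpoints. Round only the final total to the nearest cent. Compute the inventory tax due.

Days held (2000-01-01 to 2000-11-26): 331 out of 366
Tax = $2,957,000 × 1.35% × 331/366 = $36,102.0615

$36,102.06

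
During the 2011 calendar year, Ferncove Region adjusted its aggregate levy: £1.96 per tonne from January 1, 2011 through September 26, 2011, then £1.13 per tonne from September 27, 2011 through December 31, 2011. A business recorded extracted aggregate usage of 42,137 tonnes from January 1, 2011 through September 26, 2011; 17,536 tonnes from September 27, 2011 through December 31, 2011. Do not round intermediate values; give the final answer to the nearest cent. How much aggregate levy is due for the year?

£102404.20

January 1 – September 26, 2011: 42,137 tonnes at £1.96/tonne → £82588.52
September 27 – December 31, 2011: 17,536 tonnes at £1.13/tonne → £19815.68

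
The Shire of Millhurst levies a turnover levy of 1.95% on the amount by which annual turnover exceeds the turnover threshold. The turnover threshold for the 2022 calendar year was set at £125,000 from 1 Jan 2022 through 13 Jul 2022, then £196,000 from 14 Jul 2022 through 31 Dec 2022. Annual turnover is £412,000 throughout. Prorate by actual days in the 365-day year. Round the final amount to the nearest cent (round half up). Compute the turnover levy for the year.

£4,947.87

1 Jan – 13 Jul 2022: 194 days, exemption £125,000 → (£412,000 − £125,000) × 1.95% × 194/365 = £2,974.5781
14 Jul – 31 Dec 2022: 171 days, exemption £196,000 → (£412,000 − £196,000) × 1.95% × 171/365 = £1,973.2932
Total = £4,947.8712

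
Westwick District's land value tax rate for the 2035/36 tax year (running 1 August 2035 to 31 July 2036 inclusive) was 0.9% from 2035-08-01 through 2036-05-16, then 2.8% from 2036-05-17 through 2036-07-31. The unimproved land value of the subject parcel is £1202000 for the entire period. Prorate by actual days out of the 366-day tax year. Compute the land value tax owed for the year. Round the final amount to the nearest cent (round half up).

2035-08-01 to 2036-05-16: 290 days at 0.9% → £1202000 × 0.9% × 290/366 = £8571.6393
2036-05-17 to 2036-07-31: 76 days at 2.8% → £1202000 × 2.8% × 76/366 = £6988.6776
Total = £15560.3169

£15560.32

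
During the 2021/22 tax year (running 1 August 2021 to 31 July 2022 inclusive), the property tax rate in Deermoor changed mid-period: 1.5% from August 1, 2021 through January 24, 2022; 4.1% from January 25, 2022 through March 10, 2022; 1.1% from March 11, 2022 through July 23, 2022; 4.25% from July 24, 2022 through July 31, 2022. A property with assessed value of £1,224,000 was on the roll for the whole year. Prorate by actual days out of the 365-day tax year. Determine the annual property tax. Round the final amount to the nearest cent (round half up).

£21,210.41

August 1, 2021 – January 24, 2022: 177 days at 1.5% → £1,224,000 × 1.5% × 177/365 = £8,903.3425
January 25 – March 10, 2022: 45 days at 4.1% → £1,224,000 × 4.1% × 45/365 = £6,187.0685
March 11 – July 23, 2022: 135 days at 1.1% → £1,224,000 × 1.1% × 135/365 = £4,979.8356
July 24 – July 31, 2022: 8 days at 4.25% → £1,224,000 × 4.25% × 8/365 = £1,140.1644
Total = £21,210.4110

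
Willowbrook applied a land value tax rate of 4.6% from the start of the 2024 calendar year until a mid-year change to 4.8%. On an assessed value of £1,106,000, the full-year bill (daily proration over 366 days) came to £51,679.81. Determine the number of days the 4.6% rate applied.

Let d = days at the first rate; then 366 − d days at the second rate.
£1,106,000 × [4.6%·d + 4.8%·(366−d)] / 366 = £51,679.81
Solving gives d = 233, so the new rate took effect on 21 Aug 2024.

233 days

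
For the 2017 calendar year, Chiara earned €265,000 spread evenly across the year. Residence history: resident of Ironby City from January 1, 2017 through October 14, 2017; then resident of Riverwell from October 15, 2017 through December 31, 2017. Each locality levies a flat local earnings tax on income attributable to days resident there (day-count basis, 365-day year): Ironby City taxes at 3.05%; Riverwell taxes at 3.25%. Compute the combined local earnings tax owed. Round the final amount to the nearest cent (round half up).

Ironby City, January 1 – October 14, 2017: 287 days → €265,000 × 3.05% × 287/365 = €6,355.2808
Riverwell, October 15 – December 31, 2017: 78 days → €265,000 × 3.25% × 78/365 = €1,840.4795
Total = €8,195.7603

€8,195.76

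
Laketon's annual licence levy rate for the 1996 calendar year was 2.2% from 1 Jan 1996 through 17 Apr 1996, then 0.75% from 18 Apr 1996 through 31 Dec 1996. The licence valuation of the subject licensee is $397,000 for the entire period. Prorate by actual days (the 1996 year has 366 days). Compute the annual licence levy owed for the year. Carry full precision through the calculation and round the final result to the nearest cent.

$4,676.14

1 Jan – 17 Apr 1996: 108 days at 2.2% → $397,000 × 2.2% × 108/366 = $2,577.2459
18 Apr – 31 Dec 1996: 258 days at 0.75% → $397,000 × 0.75% × 258/366 = $2,098.8934
Total = $4,676.1393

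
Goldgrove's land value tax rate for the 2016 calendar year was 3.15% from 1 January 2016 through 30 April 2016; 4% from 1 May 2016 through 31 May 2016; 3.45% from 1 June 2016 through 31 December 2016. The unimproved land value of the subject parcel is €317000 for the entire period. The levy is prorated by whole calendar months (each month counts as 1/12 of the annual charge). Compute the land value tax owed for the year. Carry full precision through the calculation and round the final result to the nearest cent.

1 January – 30 April 2016: 4 months at 3.15% → €317000 × 3.15% × 4/12 = €3328.5000
1 May – 31 May 2016: 1 month at 4% → €317000 × 4% × 1/12 = €1056.6667
1 June – 31 December 2016: 7 months at 3.45% → €317000 × 3.45% × 7/12 = €6379.6250
Total = €10764.7917

€10764.79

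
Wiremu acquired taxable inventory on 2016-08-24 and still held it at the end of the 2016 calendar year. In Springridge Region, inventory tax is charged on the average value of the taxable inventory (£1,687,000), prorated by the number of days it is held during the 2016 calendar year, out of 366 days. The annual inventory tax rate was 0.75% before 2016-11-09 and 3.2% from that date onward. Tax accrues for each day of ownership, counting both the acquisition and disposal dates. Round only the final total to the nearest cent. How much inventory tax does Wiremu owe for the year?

2016-08-24 to 2016-11-08: 77 days at 0.75% → £1,687,000 × 0.75% × 77/366 = £2,661.8648
2016-11-09 to 2016-12-31: 53 days at 3.2% → £1,687,000 × 3.2% × 53/366 = £7,817.3552
Total = £10,479.2199

£10,479.22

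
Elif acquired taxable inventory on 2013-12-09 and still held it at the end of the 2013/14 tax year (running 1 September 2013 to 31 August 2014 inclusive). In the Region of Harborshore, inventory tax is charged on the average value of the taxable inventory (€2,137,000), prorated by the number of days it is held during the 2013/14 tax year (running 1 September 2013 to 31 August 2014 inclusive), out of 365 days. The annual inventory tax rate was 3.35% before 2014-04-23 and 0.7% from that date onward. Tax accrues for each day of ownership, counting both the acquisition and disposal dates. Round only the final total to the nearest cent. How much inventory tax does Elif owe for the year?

2013-12-09 to 2014-04-22: 135 days at 3.35% → €2,137,000 × 3.35% × 135/365 = €26,478.3082
2014-04-23 to 2014-08-31: 131 days at 0.7% → €2,137,000 × 0.7% × 131/365 = €5,368.8466
Total = €31,847.1548

€31,847.15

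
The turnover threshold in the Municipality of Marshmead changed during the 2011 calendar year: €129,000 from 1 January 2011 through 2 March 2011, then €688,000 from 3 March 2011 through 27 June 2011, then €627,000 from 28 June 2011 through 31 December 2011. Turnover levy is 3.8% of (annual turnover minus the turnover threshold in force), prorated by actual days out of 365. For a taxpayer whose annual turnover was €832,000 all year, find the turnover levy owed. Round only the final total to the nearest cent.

€10,209.61

1 January – 2 March 2011: 61 days, exemption €129,000 → (€832,000 − €129,000) × 3.8% × 61/365 = €4,464.5315
3 March – 27 June 2011: 117 days, exemption €688,000 → (€832,000 − €688,000) × 3.8% × 117/365 = €1,754.0384
28 June – 31 December 2011: 187 days, exemption €627,000 → (€832,000 − €627,000) × 3.8% × 187/365 = €3,991.0411
Total = €10,209.6110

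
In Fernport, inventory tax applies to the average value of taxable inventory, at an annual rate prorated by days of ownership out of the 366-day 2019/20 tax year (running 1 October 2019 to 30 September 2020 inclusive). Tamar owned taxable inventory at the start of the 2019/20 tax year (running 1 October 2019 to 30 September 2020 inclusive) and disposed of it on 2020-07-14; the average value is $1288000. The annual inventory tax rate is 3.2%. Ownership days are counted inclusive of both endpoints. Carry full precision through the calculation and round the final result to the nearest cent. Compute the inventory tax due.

Days held (2019-10-01 to 2020-07-14): 288 out of 366
Tax = $1288000 × 3.2% × 288/366 = $32432.2623

$32432.26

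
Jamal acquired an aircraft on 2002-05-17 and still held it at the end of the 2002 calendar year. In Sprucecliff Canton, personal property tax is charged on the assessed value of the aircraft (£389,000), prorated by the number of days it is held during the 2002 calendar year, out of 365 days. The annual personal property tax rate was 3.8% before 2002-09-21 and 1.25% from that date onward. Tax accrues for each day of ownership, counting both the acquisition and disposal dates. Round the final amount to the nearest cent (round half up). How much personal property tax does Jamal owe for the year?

£6,502.16

2002-05-17 to 2002-09-20: 127 days at 3.8% → £389,000 × 3.8% × 127/365 = £5,143.3260
2002-09-21 to 2002-12-31: 102 days at 1.25% → £389,000 × 1.25% × 102/365 = £1,358.8356
Total = £6,502.1616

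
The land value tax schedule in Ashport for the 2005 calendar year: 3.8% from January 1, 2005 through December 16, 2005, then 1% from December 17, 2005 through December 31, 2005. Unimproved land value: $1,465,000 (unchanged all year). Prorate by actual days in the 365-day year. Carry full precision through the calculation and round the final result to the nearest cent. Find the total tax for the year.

January 1 – December 16, 2005: 350 days at 3.8% → $1,465,000 × 3.8% × 350/365 = $53,382.1918
December 17 – December 31, 2005: 15 days at 1% → $1,465,000 × 1% × 15/365 = $602.0548
Total = $53,984.2466

$53,984.25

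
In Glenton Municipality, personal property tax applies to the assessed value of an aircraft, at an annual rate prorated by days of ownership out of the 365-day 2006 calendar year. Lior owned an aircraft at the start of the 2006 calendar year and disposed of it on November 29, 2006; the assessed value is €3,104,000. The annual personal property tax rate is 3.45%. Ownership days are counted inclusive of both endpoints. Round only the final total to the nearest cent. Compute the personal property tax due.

Days held (January 1 – November 29, 2006): 333 out of 365
Tax = €3,104,000 × 3.45% × 333/365 = €97,699.4630

€97,699.46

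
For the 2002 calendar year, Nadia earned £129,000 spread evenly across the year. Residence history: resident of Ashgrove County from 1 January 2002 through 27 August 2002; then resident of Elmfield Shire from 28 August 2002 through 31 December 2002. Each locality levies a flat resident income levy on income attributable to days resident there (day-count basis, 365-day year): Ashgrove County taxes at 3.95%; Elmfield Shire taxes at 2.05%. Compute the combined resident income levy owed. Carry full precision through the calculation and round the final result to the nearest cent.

Ashgrove County, 1 January – 27 August 2002: 239 days → £129,000 × 3.95% × 239/365 = £3,336.5055
Elmfield Shire, 28 August – 31 December 2002: 126 days → £129,000 × 2.05% × 126/365 = £912.8959
Total = £4,249.4014

£4,249.40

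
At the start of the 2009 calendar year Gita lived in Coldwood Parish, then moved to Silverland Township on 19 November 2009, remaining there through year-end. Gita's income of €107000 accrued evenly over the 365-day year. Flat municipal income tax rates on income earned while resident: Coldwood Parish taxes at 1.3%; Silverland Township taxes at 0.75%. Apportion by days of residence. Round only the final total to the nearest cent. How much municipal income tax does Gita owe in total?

Coldwood Parish, 1 January – 18 November 2009: 322 days → €107000 × 1.3% × 322/365 = €1227.1288
Silverland Township, 19 November – 31 December 2009: 43 days → €107000 × 0.75% × 43/365 = €94.5411
Total = €1321.6699

€1321.67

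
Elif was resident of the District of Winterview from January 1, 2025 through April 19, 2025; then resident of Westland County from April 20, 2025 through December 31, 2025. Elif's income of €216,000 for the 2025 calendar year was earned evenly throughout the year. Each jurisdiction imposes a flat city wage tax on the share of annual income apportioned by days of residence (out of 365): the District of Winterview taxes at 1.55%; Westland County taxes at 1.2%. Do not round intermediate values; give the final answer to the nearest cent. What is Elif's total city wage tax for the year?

The District of Winterview, January 1 – April 19, 2025: 109 days → €216,000 × 1.55% × 109/365 = €999.8137
Westland County, April 20 – December 31, 2025: 256 days → €216,000 × 1.2% × 256/365 = €1,817.9507
Total = €2,817.7644

€2,817.76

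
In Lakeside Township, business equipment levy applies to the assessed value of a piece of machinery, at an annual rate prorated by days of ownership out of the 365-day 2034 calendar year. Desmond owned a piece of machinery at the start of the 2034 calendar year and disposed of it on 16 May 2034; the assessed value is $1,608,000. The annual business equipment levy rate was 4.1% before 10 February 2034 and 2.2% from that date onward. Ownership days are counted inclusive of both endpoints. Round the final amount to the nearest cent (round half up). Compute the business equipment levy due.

1 January – 9 February 2034: 40 days at 4.1% → $1,608,000 × 4.1% × 40/365 = $7,224.9863
10 February – 16 May 2034: 96 days at 2.2% → $1,608,000 × 2.2% × 96/365 = $9,304.3726
Total = $16,529.3589

$16,529.36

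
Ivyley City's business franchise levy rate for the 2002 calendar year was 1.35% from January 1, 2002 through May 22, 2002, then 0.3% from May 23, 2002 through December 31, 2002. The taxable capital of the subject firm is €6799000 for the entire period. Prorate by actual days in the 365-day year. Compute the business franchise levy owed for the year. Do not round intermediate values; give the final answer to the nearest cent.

January 1 – May 22, 2002: 142 days at 1.35% → €6799000 × 1.35% × 142/365 = €35708.7205
May 23 – December 31, 2002: 223 days at 0.3% → €6799000 × 0.3% × 223/365 = €12461.7288
Total = €48170.4493

€48170.45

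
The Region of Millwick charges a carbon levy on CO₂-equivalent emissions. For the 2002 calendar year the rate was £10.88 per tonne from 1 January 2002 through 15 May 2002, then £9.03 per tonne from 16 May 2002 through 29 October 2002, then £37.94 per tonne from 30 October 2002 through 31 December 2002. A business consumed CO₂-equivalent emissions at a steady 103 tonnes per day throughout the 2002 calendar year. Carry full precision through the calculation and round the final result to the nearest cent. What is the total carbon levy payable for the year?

£552,804.09

1 January – 15 May 2002: 135 days × 103 tonnes/day = 13,905 tonnes at £10.88/tonne → £151,286.40
16 May – 29 October 2002: 167 days × 103 tonnes/day = 17,201 tonnes at £9.03/tonne → £155,325.03
30 October – 31 December 2002: 63 days × 103 tonnes/day = 6,489 tonnes at £37.94/tonne → £246,192.66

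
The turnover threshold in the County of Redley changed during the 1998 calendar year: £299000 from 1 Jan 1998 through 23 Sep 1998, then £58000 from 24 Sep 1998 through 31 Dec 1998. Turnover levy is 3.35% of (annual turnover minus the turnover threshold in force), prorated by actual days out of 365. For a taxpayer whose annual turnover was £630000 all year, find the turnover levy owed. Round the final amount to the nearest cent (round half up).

1 Jan – 23 Sep 1998: 266 days, exemption £299000 → (£630000 − £299000) × 3.35% × 266/365 = £8080.9342
24 Sep – 31 Dec 1998: 99 days, exemption £58000 → (£630000 − £58000) × 3.35% × 99/365 = £5197.3644
Total = £13278.2986

£13278.30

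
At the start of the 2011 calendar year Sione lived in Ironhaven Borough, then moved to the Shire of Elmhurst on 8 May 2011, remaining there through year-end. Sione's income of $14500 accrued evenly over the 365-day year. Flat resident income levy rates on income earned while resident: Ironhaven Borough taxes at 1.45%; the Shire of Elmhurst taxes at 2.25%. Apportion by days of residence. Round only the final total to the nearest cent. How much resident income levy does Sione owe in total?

$285.89

Ironhaven Borough, 1 January – 7 May 2011: 127 days → $14500 × 1.45% × 127/365 = $73.1555
The Shire of Elmhurst, 8 May – 31 December 2011: 238 days → $14500 × 2.25% × 238/365 = $212.7329
Total = $285.8884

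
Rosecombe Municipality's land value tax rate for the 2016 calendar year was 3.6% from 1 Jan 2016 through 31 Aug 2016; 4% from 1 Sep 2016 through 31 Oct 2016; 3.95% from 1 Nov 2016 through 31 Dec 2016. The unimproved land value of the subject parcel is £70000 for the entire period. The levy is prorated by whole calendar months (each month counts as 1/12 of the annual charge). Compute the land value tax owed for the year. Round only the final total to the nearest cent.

£2607.50

1 Jan – 31 Aug 2016: 8 months at 3.6% → £70000 × 3.6% × 8/12 = £1680.0000
1 Sep – 31 Oct 2016: 2 months at 4% → £70000 × 4% × 2/12 = £466.6667
1 Nov – 31 Dec 2016: 2 months at 3.95% → £70000 × 3.95% × 2/12 = £460.8333
Total = £2607.5000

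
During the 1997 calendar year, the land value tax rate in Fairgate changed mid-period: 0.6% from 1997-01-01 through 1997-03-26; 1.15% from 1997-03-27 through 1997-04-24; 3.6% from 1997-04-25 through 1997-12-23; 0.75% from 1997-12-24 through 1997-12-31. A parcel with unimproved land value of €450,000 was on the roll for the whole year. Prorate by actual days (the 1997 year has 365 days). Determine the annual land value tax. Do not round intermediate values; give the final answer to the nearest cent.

1997-01-01 to 1997-03-26: 85 days at 0.6% → €450,000 × 0.6% × 85/365 = €628.7671
1997-03-27 to 1997-04-24: 29 days at 1.15% → €450,000 × 1.15% × 29/365 = €411.1644
1997-04-25 to 1997-12-23: 243 days at 3.6% → €450,000 × 3.6% × 243/365 = €10,785.2055
1997-12-24 to 1997-12-31: 8 days at 0.75% → €450,000 × 0.75% × 8/365 = €73.9726
Total = €11,899.1096

€11,899.11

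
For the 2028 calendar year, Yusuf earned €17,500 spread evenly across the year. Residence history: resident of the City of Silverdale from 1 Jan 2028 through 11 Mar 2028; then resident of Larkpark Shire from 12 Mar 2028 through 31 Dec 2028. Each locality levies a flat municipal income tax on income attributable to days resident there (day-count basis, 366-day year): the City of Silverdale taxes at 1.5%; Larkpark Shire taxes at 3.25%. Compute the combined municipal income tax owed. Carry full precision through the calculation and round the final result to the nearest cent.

The City of Silverdale, 1 Jan – 11 Mar 2028: 71 days → €17,500 × 1.5% × 71/366 = €50.9221
Larkpark Shire, 12 Mar – 31 Dec 2028: 295 days → €17,500 × 3.25% × 295/366 = €458.4187
Total = €509.3408

€509.34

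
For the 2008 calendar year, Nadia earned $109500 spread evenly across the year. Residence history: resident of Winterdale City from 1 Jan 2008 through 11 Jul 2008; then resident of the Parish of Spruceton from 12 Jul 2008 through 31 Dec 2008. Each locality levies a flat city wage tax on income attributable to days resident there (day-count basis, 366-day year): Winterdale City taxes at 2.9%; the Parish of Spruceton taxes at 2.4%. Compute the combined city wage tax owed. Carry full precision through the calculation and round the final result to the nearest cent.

Winterdale City, 1 Jan – 11 Jul 2008: 193 days → $109500 × 2.9% × 193/366 = $1674.5123
The Parish of Spruceton, 12 Jul – 31 Dec 2008: 173 days → $109500 × 2.4% × 173/366 = $1242.1967
Total = $2916.7090

$2916.71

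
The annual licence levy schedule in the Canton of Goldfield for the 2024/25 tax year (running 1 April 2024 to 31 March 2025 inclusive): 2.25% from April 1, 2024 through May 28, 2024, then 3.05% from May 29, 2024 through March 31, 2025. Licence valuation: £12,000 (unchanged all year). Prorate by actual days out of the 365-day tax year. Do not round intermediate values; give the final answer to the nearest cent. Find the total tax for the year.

£350.75

April 1 – May 28, 2024: 58 days at 2.25% → £12,000 × 2.25% × 58/365 = £42.9041
May 29, 2024 – March 31, 2025: 307 days at 3.05% → £12,000 × 3.05% × 307/365 = £307.8411
Total = £350.7452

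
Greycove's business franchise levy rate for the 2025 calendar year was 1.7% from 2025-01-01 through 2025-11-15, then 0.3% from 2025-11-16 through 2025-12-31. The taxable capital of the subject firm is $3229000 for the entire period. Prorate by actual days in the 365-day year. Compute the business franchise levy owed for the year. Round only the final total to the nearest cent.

$49195.81

2025-01-01 to 2025-11-15: 319 days at 1.7% → $3229000 × 1.7% × 319/365 = $47974.9781
2025-11-16 to 2025-12-31: 46 days at 0.3% → $3229000 × 0.3% × 46/365 = $1220.8274
Total = $49195.8055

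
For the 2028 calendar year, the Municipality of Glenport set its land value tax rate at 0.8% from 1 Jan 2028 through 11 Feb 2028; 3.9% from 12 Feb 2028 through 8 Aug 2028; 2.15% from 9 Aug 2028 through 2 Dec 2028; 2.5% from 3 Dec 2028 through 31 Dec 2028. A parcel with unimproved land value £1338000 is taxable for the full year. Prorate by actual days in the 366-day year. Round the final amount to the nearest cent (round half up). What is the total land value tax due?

£38516.85

1 Jan – 11 Feb 2028: 42 days at 0.8% → £1338000 × 0.8% × 42/366 = £1228.3279
12 Feb – 8 Aug 2028: 179 days at 3.9% → £1338000 × 3.9% × 179/366 = £25520.7049
9 Aug – 2 Dec 2028: 116 days at 2.15% → £1338000 × 2.15% × 116/366 = £9117.4098
3 Dec – 31 Dec 2028: 29 days at 2.5% → £1338000 × 2.5% × 29/366 = £2650.4098
Total = £38516.8525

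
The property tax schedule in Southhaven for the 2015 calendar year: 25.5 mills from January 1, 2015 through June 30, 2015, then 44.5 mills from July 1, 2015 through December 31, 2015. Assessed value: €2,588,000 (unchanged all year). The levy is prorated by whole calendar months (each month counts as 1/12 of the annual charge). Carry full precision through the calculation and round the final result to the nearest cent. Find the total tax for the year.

€90,580.00

January 1 – June 30, 2015: 6 months at 25.5 mills → €2,588,000 × 2.55% × 6/12 = €32,997.0000
July 1 – December 31, 2015: 6 months at 44.5 mills → €2,588,000 × 4.45% × 6/12 = €57,583.0000
Total = €90,580.0000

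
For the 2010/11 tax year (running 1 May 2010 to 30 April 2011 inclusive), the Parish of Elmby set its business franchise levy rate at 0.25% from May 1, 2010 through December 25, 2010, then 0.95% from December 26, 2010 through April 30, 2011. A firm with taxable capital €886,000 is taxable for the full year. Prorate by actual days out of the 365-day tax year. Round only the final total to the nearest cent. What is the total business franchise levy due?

€4,355.96

May 1 – December 25, 2010: 239 days at 0.25% → €886,000 × 0.25% × 239/365 = €1,450.3699
December 26, 2010 – April 30, 2011: 126 days at 0.95% → €886,000 × 0.95% × 126/365 = €2,905.5945
Total = €4,355.9644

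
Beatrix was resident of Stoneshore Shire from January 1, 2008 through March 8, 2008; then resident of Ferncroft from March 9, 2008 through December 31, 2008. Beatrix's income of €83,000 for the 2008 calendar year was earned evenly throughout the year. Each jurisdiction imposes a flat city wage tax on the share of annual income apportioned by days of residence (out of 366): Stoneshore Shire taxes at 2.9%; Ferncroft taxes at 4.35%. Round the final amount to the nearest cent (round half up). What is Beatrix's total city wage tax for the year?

Stoneshore Shire, January 1 – March 8, 2008: 68 days → €83,000 × 2.9% × 68/366 = €447.2022
Ferncroft, March 9 – December 31, 2008: 298 days → €83,000 × 4.35% × 298/366 = €2,939.6967
Total = €3,386.8989

€3,386.90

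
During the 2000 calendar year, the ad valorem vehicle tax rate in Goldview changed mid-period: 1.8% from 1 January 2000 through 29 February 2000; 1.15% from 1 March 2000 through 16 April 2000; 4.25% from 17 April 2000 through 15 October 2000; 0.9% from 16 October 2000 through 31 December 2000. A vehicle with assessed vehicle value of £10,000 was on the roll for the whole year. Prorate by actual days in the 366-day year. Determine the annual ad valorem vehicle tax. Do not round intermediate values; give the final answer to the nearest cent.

£274.55

1 January – 29 February 2000: 60 days at 1.8% → £10,000 × 1.8% × 60/366 = £29.5082
1 March – 16 April 2000: 47 days at 1.15% → £10,000 × 1.15% × 47/366 = £14.7678
17 April – 15 October 2000: 182 days at 4.25% → £10,000 × 4.25% × 182/366 = £211.3388
16 October – 31 December 2000: 77 days at 0.9% → £10,000 × 0.9% × 77/366 = £18.9344
Total = £274.5492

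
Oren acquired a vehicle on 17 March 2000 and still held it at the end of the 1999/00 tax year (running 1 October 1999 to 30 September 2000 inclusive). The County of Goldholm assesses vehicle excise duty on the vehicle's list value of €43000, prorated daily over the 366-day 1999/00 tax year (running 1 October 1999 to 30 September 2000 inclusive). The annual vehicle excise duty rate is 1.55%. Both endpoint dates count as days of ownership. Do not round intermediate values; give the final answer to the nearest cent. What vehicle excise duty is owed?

Days held (17 March – 30 September 2000): 198 out of 366
Tax = €43000 × 1.55% × 198/366 = €360.5656

€360.57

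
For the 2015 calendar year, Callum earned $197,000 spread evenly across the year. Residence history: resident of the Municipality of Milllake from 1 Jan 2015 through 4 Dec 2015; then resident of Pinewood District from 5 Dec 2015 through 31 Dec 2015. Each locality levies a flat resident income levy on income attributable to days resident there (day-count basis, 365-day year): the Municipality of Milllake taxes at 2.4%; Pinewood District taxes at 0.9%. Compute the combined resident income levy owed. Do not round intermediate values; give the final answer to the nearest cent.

The Municipality of Milllake, 1 Jan – 4 Dec 2015: 338 days → $197,000 × 2.4% × 338/365 = $4,378.2575
Pinewood District, 5 Dec – 31 Dec 2015: 27 days → $197,000 × 0.9% × 27/365 = $131.1534
Total = $4,509.4110

$4,509.41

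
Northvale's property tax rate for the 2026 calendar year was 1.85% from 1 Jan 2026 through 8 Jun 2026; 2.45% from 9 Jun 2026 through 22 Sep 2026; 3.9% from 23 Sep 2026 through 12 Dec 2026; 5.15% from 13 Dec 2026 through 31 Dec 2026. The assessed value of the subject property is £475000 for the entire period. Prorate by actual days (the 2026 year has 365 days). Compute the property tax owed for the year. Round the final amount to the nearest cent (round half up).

1 Jan – 8 Jun 2026: 159 days at 1.85% → £475000 × 1.85% × 159/365 = £3827.9795
9 Jun – 22 Sep 2026: 106 days at 2.45% → £475000 × 2.45% × 106/365 = £3379.6575
23 Sep – 12 Dec 2026: 81 days at 3.9% → £475000 × 3.9% × 81/365 = £4111.0274
13 Dec – 31 Dec 2026: 19 days at 5.15% → £475000 × 5.15% × 19/365 = £1273.3904
Total = £12592.0548

£12592.05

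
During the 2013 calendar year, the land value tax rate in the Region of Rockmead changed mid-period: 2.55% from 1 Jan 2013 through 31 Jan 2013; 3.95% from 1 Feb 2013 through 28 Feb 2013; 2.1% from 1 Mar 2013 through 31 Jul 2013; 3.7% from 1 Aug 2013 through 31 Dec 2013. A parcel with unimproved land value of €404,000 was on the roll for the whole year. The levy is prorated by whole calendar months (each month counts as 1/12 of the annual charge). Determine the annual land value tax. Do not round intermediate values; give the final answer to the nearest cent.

1 Jan – 31 Jan 2013: 1 month at 2.55% → €404,000 × 2.55% × 1/12 = €858.5000
1 Feb – 28 Feb 2013: 1 month at 3.95% → €404,000 × 3.95% × 1/12 = €1,329.8333
1 Mar – 31 Jul 2013: 5 months at 2.1% → €404,000 × 2.1% × 5/12 = €3,535.0000
1 Aug – 31 Dec 2013: 5 months at 3.7% → €404,000 × 3.7% × 5/12 = €6,228.3333
Total = €11,951.6667

€11,951.67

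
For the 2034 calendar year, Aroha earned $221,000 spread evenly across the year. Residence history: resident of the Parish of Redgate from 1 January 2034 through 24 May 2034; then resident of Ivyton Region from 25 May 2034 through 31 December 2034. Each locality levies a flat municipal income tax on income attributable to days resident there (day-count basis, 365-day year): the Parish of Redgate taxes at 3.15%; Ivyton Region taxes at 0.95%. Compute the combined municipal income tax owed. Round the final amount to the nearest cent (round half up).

The Parish of Redgate, 1 January – 24 May 2034: 144 days → $221,000 × 3.15% × 144/365 = $2,746.4548
Ivyton Region, 25 May – 31 December 2034: 221 days → $221,000 × 0.95% × 221/365 = $1,271.2041
Total = $4,017.6589

$4,017.66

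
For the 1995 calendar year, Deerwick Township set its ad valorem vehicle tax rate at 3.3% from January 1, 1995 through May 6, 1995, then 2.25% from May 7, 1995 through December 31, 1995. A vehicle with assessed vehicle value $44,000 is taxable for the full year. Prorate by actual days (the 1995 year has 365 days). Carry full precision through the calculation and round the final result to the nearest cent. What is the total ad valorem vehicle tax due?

$1,149.48

January 1 – May 6, 1995: 126 days at 3.3% → $44,000 × 3.3% × 126/365 = $501.2384
May 7 – December 31, 1995: 239 days at 2.25% → $44,000 × 2.25% × 239/365 = $648.2466
Total = $1,149.4849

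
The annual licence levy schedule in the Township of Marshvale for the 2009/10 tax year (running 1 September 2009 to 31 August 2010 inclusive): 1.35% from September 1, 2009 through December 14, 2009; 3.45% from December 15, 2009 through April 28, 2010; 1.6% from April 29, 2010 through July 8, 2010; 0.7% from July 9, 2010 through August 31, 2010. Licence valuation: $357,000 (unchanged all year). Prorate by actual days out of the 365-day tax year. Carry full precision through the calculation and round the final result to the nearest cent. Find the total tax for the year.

$7,422.67

September 1 – December 14, 2009: 105 days at 1.35% → $357,000 × 1.35% × 105/365 = $1,386.4315
December 15, 2009 – April 28, 2010: 135 days at 3.45% → $357,000 × 3.45% × 135/365 = $4,555.4178
April 29 – July 8, 2010: 71 days at 1.6% → $357,000 × 1.6% × 71/365 = $1,111.1014
July 9 – August 31, 2010: 54 days at 0.7% → $357,000 × 0.7% × 54/365 = $369.7151
Total = $7,422.6658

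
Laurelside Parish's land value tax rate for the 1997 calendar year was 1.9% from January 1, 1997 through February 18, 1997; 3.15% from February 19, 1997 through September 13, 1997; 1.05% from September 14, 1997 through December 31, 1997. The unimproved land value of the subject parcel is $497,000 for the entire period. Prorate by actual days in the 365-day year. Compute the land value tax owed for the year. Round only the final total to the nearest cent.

January 1 – February 18, 1997: 49 days at 1.9% → $497,000 × 1.9% × 49/365 = $1,267.6904
February 19 – September 13, 1997: 207 days at 3.15% → $497,000 × 3.15% × 207/365 = $8,878.5986
September 14 – December 31, 1997: 109 days at 1.05% → $497,000 × 1.05% × 109/365 = $1,558.4014
Total = $11,704.6904

$11,704.69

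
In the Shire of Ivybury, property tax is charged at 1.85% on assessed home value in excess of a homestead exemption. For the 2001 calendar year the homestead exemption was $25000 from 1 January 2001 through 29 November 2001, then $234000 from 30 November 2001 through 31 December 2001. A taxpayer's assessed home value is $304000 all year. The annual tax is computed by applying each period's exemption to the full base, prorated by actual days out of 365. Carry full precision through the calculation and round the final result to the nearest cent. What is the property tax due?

1 January – 29 November 2001: 333 days, exemption $25000 → ($304000 − $25000) × 1.85% × 333/365 = $4708.9849
30 November – 31 December 2001: 32 days, exemption $234000 → ($304000 − $234000) × 1.85% × 32/365 = $113.5342
Total = $4822.5192

$4822.52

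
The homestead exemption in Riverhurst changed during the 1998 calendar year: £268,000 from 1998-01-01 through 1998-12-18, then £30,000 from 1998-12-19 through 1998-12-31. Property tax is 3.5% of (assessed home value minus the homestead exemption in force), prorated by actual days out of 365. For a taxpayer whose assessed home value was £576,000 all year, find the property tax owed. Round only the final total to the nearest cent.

£11,076.68

1998-01-01 to 1998-12-18: 352 days, exemption £268,000 → (£576,000 − £268,000) × 3.5% × 352/365 = £10,396.0548
1998-12-19 to 1998-12-31: 13 days, exemption £30,000 → (£576,000 − £30,000) × 3.5% × 13/365 = £680.6301
Total = £11,076.6849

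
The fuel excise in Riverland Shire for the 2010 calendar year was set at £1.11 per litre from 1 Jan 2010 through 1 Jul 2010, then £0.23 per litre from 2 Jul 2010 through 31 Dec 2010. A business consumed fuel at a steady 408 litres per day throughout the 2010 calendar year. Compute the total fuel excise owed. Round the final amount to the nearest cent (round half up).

1 Jan – 1 Jul 2010: 182 days × 408 litres/day = 74,256 litres at £1.11/litre → £82,424.16
2 Jul – 31 Dec 2010: 183 days × 408 litres/day = 74,664 litres at £0.23/litre → £17,172.72

£99,596.88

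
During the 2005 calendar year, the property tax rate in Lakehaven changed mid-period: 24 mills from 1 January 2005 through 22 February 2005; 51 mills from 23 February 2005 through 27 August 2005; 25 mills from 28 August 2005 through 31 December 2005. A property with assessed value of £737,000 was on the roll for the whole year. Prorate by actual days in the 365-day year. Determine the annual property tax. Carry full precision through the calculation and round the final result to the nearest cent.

1 January – 22 February 2005: 53 days at 24 mills → £737,000 × 2.4% × 53/365 = £2,568.3945
23 February – 27 August 2005: 186 days at 51 mills → £737,000 × 5.1% × 186/365 = £19,153.9233
28 August – 31 December 2005: 126 days at 25 mills → £737,000 × 2.5% × 126/365 = £6,360.4110
Total = £28,082.7288

£28,082.73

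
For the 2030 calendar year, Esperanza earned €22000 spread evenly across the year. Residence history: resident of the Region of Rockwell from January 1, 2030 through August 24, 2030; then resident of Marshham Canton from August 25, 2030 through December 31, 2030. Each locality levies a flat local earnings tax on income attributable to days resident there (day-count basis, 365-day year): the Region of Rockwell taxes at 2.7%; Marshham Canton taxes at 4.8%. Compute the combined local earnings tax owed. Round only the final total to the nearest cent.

The Region of Rockwell, January 1 – August 24, 2030: 236 days → €22000 × 2.7% × 236/365 = €384.0658
Marshham Canton, August 25 – December 31, 2030: 129 days → €22000 × 4.8% × 129/365 = €373.2164
Total = €757.2822

€757.28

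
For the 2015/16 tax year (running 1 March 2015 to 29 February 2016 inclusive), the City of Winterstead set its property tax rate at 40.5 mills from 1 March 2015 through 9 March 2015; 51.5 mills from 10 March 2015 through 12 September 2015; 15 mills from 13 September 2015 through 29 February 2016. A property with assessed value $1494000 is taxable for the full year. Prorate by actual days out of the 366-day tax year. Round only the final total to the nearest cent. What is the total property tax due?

1 March – 9 March 2015: 9 days at 40.5 mills → $1494000 × 4.05% × 9/366 = $1487.8770
10 March – 12 September 2015: 187 days at 51.5 mills → $1494000 × 5.15% × 187/366 = $39311.3852
13 September 2015 – 29 February 2016: 170 days at 15 mills → $1494000 × 1.5% × 170/366 = $10409.0164
Total = $51208.2787

$51208.28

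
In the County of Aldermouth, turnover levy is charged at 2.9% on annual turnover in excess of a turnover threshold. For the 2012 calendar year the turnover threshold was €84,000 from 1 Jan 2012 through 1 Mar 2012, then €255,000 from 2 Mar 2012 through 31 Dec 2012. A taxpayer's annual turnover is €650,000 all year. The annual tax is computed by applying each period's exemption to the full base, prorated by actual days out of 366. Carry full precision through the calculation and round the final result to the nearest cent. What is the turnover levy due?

1 Jan – 1 Mar 2012: 61 days, exemption €84,000 → (€650,000 − €84,000) × 2.9% × 61/366 = €2,735.6667
2 Mar – 31 Dec 2012: 305 days, exemption €255,000 → (€650,000 − €255,000) × 2.9% × 305/366 = €9,545.8333
Total = €12,281.5000

€12,281.50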